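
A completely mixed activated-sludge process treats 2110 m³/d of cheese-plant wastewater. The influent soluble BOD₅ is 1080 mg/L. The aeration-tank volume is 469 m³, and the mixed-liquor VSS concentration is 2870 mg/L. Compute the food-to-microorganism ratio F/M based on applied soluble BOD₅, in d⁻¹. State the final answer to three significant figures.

F/M = applied load / biomass = Q·S₀/(V·X) = 2110 × 1080 / (469.0 × 2870) = 1.693 d⁻¹.

F/M ≈ 1.69 d⁻¹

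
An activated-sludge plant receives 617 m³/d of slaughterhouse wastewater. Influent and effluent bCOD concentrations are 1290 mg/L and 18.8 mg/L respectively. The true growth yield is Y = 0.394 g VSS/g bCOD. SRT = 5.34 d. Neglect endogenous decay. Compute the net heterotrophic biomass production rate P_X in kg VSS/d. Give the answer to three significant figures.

No decay correction is needed, so Y_obs = Y = 0.394.
Q·(S₀ − S) = 617 × (1290 − 18.8) × 10⁻³ = 784.3 kg/d removed.
Net biomass production P_X = Y_obs × Q·(S₀ − S) = 0.3940 × 784.3 = 309.0 kg VSS/d.

P_X ≈ 309 kg VSS/d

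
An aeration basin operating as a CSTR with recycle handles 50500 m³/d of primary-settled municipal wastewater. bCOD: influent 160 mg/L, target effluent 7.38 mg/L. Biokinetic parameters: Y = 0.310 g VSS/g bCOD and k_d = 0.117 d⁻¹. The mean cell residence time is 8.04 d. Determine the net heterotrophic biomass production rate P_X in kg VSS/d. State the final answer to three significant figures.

Y_obs = Y / (1 + k_d θ_c) = 0.310 / (1 + 0.117 × 8.04) = 0.310 / 1.941 = 0.1597.
Mass of bCOD removed per day: Q(S₀ − S) = 50500 × 152.6 g/m³ = 7707 kg/d.
P_X = Y_obs · Q(S₀ − S) = 0.1597 × 7707 = 1231 kg VSS/d.

P_X ≈ 1230 kg VSS/d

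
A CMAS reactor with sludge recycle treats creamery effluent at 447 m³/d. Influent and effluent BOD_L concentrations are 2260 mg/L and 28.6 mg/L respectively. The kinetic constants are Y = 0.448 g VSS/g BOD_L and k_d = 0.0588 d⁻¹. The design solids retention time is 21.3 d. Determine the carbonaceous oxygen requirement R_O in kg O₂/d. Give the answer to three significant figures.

R_O ≈ 716 kg O₂/d

Observed yield with endogenous decay: Y_obs = Y / (1 + k_d·θ_c) = 0.448 / (1 + 0.0588 × 21.3) = 0.448 / 2.252 = 0.1989 g VSS/g BOD_L.
ΔS = 2260 − 28.6 = 2231 mg/L, so the substrate removal rate is 447 × 2231/1000 = 997.4 kg BOD_L/d.
Net sludge production P_X = 0.1989 × 997.4 = 198.4 kg VSS/d.
Carbonaceous O₂ demand = substrate oxidised − cell-mass equivalent = 997.4 − 1.42 × 198.4 = 715.7 kg O₂/d.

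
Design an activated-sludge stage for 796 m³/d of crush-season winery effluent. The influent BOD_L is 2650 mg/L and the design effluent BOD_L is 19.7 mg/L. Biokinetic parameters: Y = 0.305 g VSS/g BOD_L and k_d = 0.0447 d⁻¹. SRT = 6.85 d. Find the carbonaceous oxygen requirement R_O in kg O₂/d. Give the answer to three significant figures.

R_O ≈ 1400 kg O₂/d

Correct the yield for decay: Y_obs = Y/(1 + k_d θ_c) = 0.305 / (1 + 0.0447 × 6.85) = 0.305 / 1.306 = 0.2335.
Mass of BOD_L removed per day: Q(S₀ − S) = 796 × 2630 g/m³ = 2094 kg/d.
Net sludge production P_X = 0.2335 × 2094 = 488.9 kg VSS/d.
R_O = Q·ΔS − 1.42 P_X = 2094 − 694.2 = 1399 kg O₂/d.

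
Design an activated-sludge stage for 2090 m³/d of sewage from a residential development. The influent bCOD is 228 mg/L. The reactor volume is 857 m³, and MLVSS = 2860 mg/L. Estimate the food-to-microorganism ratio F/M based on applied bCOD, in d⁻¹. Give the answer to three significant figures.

F/M ≈ 0.194 d⁻¹

Food-to-microorganism ratio F/M = Q S₀ / (V X) = 2090 × 228 / (857.0 × 2860) = 0.1944 d⁻¹.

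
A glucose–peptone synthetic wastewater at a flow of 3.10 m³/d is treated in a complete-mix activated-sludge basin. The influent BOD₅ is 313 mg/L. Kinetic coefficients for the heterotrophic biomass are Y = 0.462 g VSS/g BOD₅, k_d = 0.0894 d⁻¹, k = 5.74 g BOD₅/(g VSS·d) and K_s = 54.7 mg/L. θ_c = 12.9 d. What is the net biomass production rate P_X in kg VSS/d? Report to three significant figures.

From the Monod/SRT balance for a CMAS, S = K_s·(1+k_d θ_c)/[θ_c·(Y k − k_d) − 1] = 54.7 × (1 + 0.0894 × 12.9) / [12.9 × (0.462 × 5.74 − 0.0894) − 1] = 117.8 / 32.06 = 3.674 mg/L.
Correct the yield for decay: Y_obs = Y/(1 + k_d θ_c) = 0.462 / (1 + 0.0894 × 12.9) = 0.462 / 2.153 = 0.2146.
Mass of BOD₅ removed per day: Q(S₀ − S) = 3.10 × 309.3 g/m³ = 0.9589 kg/d.
Biomass produced: P_X = Y_obs·Q·ΔS = 0.2146 × 0.9589 ≈ 0.2057 kg VSS/d.

P_X ≈ 0.206 kg VSS/d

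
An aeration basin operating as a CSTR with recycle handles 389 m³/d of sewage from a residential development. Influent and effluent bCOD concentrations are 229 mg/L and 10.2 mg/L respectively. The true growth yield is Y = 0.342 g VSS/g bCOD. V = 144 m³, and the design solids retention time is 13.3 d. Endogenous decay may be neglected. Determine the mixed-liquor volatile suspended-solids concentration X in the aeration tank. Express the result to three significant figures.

From V·X = Y·Q·(S₀ − S)·θ_c (decay neglected): X = 0.342 × 389 × (229 − 10.2) × 13.3 / 144 = 2689 mg/L.

X ≈ 2690 mg/L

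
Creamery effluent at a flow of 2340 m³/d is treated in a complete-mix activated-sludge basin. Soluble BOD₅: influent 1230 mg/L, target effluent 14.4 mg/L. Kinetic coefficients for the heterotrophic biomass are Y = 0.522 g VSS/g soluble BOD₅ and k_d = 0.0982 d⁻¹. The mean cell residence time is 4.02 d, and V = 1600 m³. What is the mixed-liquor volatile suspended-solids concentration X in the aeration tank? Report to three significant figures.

From V·X·(1 + k_d·θ_c) = Y·Q·(S₀ − S)·θ_c: X = 0.522 × 2340 × (1230 − 14.4) × 4.02 / [1600 × (1 + 0.0982 × 4.02)] = 2675 mg/L.

X ≈ 2670 mg/L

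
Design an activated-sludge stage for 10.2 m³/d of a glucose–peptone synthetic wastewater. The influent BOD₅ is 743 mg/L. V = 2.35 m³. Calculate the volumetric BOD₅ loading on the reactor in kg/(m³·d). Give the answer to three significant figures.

L_v ≈ 3.22 kg BOD₅/(m³·d)

Applied BOD₅ load per unit volume = Q·S₀/V = (10.2 × 743/1000)/2.350 = 3.225 kg BOD₅·m⁻³·d⁻¹.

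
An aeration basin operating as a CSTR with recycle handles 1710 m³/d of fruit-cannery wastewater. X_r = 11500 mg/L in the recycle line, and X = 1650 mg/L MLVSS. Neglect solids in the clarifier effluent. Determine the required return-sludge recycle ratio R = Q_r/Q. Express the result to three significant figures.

Mass balance around the secondary clarifier (neglecting effluent solids): R = X / (X_r − X) = 1650 / (11500 − 1650) = 0.1675.

R ≈ 0.168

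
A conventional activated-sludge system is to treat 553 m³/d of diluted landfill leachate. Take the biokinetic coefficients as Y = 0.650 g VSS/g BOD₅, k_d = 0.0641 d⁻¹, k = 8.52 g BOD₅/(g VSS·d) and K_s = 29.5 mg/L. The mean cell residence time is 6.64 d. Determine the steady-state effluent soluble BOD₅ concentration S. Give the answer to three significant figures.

S ≈ 1.19 mg/L

For a completely mixed reactor with recycle the Lawrence–McCarty relation gives S = K_s·(1 + k_d·θ_c) / [θ_c·(Y·k − k_d) − 1] = 29.5 × (1 + 0.0641 × 6.64) / [6.64 × (0.650 × 8.52 − 0.0641) − 1] = 42.06 / 35.35 = 1.190 mg/L.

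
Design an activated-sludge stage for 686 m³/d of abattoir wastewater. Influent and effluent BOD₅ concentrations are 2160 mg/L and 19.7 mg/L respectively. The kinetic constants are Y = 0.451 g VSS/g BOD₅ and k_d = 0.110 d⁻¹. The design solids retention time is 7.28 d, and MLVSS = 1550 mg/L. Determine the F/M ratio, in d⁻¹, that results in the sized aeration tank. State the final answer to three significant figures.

From the SRT design equation V = Y Q (S₀−S) θ_c / [X (1 + k_d θ_c)] = 0.451 × 686 × (2160 − 19.7) × 7.28 / [1550 × (1 + 0.110 × 7.28)] = 4.82×10^6 / 2791 = 1727 m³.
Food-to-microorganism ratio F/M = Q S₀ / (V X) = 686 × 2160 / (1727 × 1550) = 0.5535 d⁻¹.

F/M ≈ 0.554 d⁻¹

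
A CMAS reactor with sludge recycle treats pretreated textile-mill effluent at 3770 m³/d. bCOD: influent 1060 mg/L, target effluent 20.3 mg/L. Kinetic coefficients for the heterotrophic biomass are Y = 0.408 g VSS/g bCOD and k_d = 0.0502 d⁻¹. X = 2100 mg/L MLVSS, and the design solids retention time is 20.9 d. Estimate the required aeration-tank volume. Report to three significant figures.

Steady-state biomass mass balance: V·X·(1 + k_d·θ_c) = Y·Q·(S₀ − S)·θ_c, so V = 0.408 × 3770 × (1060 − 20.3) × 20.9 / [2100 × (1 + 0.0502 × 20.9)] = 3.34×10^7 / 4303 = 7767 m³.

V ≈ 7770 m³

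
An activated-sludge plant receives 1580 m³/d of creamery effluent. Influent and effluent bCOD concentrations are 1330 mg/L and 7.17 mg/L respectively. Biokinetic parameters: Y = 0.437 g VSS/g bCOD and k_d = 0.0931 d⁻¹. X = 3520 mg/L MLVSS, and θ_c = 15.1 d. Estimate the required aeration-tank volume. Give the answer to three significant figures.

V ≈ 1630 m³

From the SRT design equation V = Y Q (S₀−S) θ_c / [X (1 + k_d θ_c)] = 0.437 × 1580 × (1330 − 7.17) × 15.1 / [3520 × (1 + 0.0931 × 15.1)] = 1.38×10^7 / 8468 = 1629 m³.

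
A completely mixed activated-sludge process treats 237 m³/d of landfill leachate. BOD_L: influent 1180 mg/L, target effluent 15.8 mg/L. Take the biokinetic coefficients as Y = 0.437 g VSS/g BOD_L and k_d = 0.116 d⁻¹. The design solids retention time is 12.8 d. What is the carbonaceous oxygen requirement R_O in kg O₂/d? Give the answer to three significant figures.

R_O ≈ 207 kg O₂/d

The observed yield is Y_obs = Y/(1 + k_d·θ_c) = 0.437 / (1 + 0.116 × 12.8) = 0.437 / 2.485 = 0.1759 g VSS per g BOD_L removed.
Q·(S₀ − S) = 237 × (1180 − 15.8) × 10⁻³ = 275.9 kg/d removed.
Biomass synthesised: P_X = Y_obs × 275.9 = 48.53 kg VSS/d.
R_O = Q·ΔS − 1.42 P_X = 275.9 − 68.91 = 207.0 kg O₂/d.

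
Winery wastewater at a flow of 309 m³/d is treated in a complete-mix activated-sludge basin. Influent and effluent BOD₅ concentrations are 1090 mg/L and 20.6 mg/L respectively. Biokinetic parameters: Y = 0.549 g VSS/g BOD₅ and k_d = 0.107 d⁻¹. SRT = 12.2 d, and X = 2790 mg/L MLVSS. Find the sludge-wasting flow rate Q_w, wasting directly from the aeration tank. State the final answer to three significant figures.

Q_w ≈ 28.2 m³/d

From the SRT design equation V = Y Q (S₀−S) θ_c / [X (1 + k_d θ_c)] = 0.549 × 309 × (1090 − 20.6) × 12.2 / [2790 × (1 + 0.107 × 12.2)] = 2.21×10^6 / 6432 = 344.1 m³.
For wasting at MLVSS concentration, Q_w = V/θ_c = 344.1/12.2 = 28.20 m³/d.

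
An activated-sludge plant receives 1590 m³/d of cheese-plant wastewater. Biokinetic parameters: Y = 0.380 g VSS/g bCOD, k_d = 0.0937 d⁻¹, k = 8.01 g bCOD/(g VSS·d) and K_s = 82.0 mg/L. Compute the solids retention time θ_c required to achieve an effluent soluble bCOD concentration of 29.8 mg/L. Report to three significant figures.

From 1/θ_c = Y·k·S/(K_s + S) − k_d: Y·k·S/(K_s+S) = 0.380 × 8.01 × 29.8 / (82.0 + 29.8) = 0.8113 d⁻¹.
Then 1/θ_c = μ − k_d = 0.8113 − 0.0937 = 0.7176 d⁻¹, giving θ_c = 1.394 d.

θ_c ≈ 1.39 d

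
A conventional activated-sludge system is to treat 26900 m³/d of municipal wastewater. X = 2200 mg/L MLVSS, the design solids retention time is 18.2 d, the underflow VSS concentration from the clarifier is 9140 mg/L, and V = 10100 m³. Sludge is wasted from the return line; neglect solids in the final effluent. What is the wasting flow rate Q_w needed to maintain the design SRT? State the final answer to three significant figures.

θ_c = V·X/(Q_w·X_r) when wasting from the recycle, so Q_w = V·X/(θ_c·X_r) = 10100 × 2200 / (18.2 × 9140) = 133.6 m³/d.

Q_w ≈ 134 m³/d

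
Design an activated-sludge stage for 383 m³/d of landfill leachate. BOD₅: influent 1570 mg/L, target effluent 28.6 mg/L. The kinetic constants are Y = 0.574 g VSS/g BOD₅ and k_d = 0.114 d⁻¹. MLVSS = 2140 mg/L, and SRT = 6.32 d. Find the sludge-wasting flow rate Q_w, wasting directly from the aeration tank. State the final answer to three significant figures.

Q_w ≈ 92.0 m³/d

Rearranging the biomass balance for a CMAS with decay, V = Y·Q·ΔS·θ_c / [X·(1+k_d θ_c)] = 0.574 × 383 × (1570 − 28.6) × 6.32 / [2140 × (1 + 0.114 × 6.32)] = 2.14×10^6 / 3682 = 581.7 m³.
With mixed-liquor wasting, θ_c = V/Q_w, so Q_w = V/θ_c = 581.7/6.32 = 92.04 m³/d.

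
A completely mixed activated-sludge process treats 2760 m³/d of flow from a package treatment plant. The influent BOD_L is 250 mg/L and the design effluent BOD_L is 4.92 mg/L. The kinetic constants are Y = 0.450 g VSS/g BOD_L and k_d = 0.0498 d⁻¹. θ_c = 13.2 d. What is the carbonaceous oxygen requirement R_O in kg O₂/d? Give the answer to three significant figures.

Y_obs = Y / (1 + k_d θ_c) = 0.450 / (1 + 0.0498 × 13.2) = 0.450 / 1.657 = 0.2715.
Q·(S₀ − S) = 2760 × (250 − 4.92) × 10⁻³ = 676.4 kg/d removed.
P_X = Y_obs·Q·(S₀ − S) = 0.2715 × 676.4 = 183.7 kg VSS/d.
R_O = Q·(S₀ − S) − 1.42·P_X = 676.4 − 1.42 × 183.7 = 415.6 kg O₂/d.

R_O ≈ 416 kg O₂/d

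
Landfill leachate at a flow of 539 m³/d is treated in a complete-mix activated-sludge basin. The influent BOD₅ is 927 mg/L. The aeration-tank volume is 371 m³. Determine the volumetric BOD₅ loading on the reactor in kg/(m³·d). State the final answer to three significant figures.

Volumetric loading L_v = Q·S₀ / V = 539 × 927 g/m³ / 371.0 m³ = 1347 g/(m³·d) = 1.347 kg BOD₅/(m³·d).

L_v ≈ 1.35 kg BOD₅/(m³·d)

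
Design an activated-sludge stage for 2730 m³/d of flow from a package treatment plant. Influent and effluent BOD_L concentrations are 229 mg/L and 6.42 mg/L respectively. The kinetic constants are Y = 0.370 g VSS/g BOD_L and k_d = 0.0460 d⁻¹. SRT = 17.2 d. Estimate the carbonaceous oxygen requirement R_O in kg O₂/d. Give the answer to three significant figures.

The observed yield is Y_obs = Y/(1 + k_d·θ_c) = 0.370 / (1 + 0.0460 × 17.2) = 0.370 / 1.791 = 0.2066 g VSS per g BOD_L removed.
Q·(S₀ − S) = 2730 × (229 − 6.42) × 10⁻³ = 607.6 kg/d removed.
Net sludge production P_X = 0.2066 × 607.6 = 125.5 kg VSS/d.
Carbonaceous O₂ demand = substrate oxidised − cell-mass equivalent = 607.6 − 1.42 × 125.5 = 429.4 kg O₂/d.

R_O ≈ 429 kg O₂/d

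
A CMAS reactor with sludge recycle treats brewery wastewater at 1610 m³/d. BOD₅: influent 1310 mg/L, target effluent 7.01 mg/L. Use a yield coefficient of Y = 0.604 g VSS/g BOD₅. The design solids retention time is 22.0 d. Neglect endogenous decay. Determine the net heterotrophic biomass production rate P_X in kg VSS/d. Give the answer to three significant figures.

With endogenous decay neglected, the observed yield equals the true yield: Y_obs = Y = 0.604 g VSS/g BOD₅.
Substrate removed = Q·(S₀ − S) = 1610 m³/d × (1310 − 7.01) g/m³ = 2.1×10^6 g/d = 2098 kg/d.
P_X = Y_obs · Q(S₀ − S) = 0.6040 × 2098 = 1267 kg VSS/d.

P_X ≈ 1270 kg VSS/d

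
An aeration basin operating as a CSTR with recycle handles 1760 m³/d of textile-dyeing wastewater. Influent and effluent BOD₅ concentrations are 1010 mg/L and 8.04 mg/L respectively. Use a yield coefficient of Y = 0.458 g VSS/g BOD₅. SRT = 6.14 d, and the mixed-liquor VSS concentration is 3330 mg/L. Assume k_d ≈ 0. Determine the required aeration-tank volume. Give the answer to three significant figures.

V ≈ 1490 m³

With k_d = 0 the design equation reduces to V = Y Q (S₀−S) θ_c / X = 0.458 × 1760 × (1010 − 8.04) × 6.14 / 3330 = 1489 m³.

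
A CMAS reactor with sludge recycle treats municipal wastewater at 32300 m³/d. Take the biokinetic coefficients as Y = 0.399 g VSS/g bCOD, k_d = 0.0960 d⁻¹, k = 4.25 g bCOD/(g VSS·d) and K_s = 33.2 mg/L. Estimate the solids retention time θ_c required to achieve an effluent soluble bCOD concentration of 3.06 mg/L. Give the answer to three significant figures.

At the target effluent, Y k S/(K_s+S) = 0.399×4.25×3.06/36.26 = 0.1431 d⁻¹.
θ_c = 1/(μ − k_d) = 1/(0.1431 − 0.0960) = 1/0.04711 = 21.23 d.

θ_c ≈ 21.2 d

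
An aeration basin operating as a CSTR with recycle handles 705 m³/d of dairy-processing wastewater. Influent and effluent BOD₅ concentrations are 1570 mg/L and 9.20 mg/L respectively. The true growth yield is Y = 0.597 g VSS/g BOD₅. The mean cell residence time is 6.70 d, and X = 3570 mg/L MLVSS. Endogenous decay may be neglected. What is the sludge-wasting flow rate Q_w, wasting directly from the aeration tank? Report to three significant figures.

Biomass mass balance (decay neglected): V·X = Y·Q·(S₀ − S)·θ_c, so V = 0.597 × 705 × (1570 − 9.20) × 6.70 / 3570 = 1233 m³.
For wasting at MLVSS concentration, Q_w = V/θ_c = 1233/6.70 = 184.0 m³/d.

Q_w ≈ 184 m³/d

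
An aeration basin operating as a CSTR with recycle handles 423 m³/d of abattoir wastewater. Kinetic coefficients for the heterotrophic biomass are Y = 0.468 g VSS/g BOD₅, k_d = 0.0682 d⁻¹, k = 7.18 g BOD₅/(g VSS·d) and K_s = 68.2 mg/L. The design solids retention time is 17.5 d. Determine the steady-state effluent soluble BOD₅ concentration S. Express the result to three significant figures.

S ≈ 2.64 mg/L

For a completely mixed reactor with recycle the Lawrence–McCarty relation gives S = K_s·(1 + k_d·θ_c) / [θ_c·(Y·k − k_d) − 1] = 68.2 × (1 + 0.0682 × 17.5) / [17.5 × (0.468 × 7.18 − 0.0682) − 1] = 149.6 / 56.61 = 2.643 mg/L.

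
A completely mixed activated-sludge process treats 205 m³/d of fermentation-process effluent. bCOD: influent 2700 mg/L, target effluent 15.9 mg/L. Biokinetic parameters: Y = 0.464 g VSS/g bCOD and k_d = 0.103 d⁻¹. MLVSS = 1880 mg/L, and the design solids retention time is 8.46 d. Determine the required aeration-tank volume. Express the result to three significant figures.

Steady-state biomass mass balance: V·X·(1 + k_d·θ_c) = Y·Q·(S₀ − S)·θ_c, so V = 0.464 × 205 × (2700 − 15.9) × 8.46 / [1880 × (1 + 0.103 × 8.46)] = 2.16×10^6 / 3518 = 613.9 m³.

V ≈ 614 m³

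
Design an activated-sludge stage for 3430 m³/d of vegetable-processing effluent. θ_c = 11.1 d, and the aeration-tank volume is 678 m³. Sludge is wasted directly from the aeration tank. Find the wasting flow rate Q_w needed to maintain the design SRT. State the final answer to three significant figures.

Wasting from the aeration tank: Q_w = V / θ_c = 678.0 / 11.1 = 61.08 m³/d.

Q_w ≈ 61.1 m³/d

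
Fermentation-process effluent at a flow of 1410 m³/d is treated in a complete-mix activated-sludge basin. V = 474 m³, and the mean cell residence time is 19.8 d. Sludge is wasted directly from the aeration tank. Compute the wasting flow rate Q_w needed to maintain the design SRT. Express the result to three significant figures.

For wasting at MLVSS concentration, Q_w = V/θ_c = 474.0/19.8 = 23.94 m³/d.

Q_w ≈ 23.9 m³/d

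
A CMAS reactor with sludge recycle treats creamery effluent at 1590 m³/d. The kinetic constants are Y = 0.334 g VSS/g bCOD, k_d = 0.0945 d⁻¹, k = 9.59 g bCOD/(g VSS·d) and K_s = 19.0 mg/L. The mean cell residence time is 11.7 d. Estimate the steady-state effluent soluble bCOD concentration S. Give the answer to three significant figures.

From the Monod/SRT balance for a CMAS, S = K_s·(1+k_d θ_c)/[θ_c·(Y k − k_d) − 1] = 19.0 × (1 + 0.0945 × 11.7) / [11.7 × (0.334 × 9.59 − 0.0945) − 1] = 40.01 / 35.37 = 1.131 mg/L.

S ≈ 1.13 mg/L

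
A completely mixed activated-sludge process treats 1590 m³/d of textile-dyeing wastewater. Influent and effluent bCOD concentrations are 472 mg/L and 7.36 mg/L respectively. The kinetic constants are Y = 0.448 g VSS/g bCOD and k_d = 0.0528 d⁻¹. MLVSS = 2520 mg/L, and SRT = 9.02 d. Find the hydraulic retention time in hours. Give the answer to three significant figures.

τ ≈ 12.1 h

From the SRT design equation V = Y Q (S₀−S) θ_c / [X (1 + k_d θ_c)] = 0.448 × 1590 × (472 − 7.36) × 9.02 / [2520 × (1 + 0.0528 × 9.02)] = 2.99×10^6 / 3720 = 802.5 m³.
HRT = V/Q = 802.5 m³ / 1590 m³·d⁻¹ = 0.5047 d × 24 = 12.11 h.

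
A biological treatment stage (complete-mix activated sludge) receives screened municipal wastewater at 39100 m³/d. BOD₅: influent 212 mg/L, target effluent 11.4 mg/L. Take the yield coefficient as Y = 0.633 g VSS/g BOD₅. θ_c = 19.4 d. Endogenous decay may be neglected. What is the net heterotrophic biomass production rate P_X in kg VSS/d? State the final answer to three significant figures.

P_X ≈ 4960 kg VSS/d

With endogenous decay neglected, the observed yield equals the true yield: Y_obs = Y = 0.633 g VSS/g BOD₅.
Q·(S₀ − S) = 39100 × (212 − 11.4) × 10⁻³ = 7843 kg/d removed.
So the net sludge growth is P_X = 0.6330 × 7843 = 4965 kg VSS/d.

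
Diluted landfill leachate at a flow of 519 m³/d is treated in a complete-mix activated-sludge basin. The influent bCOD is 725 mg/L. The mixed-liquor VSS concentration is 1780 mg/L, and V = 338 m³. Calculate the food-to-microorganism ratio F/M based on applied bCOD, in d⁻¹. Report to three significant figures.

F/M ≈ 0.625 d⁻¹

F/M = applied load / biomass = Q·S₀/(V·X) = 519 × 725 / (338.0 × 1780) = 0.6254 d⁻¹.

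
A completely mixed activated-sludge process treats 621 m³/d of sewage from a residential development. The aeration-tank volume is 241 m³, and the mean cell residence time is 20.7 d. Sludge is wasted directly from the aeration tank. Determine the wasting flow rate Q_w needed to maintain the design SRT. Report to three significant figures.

For wasting at MLVSS concentration, Q_w = V/θ_c = 241.0/20.7 = 11.64 m³/d.

Q_w ≈ 11.6 m³/d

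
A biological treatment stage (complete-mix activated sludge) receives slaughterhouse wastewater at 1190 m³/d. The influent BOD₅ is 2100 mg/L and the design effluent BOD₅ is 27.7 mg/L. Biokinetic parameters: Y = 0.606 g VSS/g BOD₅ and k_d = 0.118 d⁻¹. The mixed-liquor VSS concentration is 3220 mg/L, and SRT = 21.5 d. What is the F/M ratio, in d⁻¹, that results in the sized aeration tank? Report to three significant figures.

F/M ≈ 0.275 d⁻¹

From the SRT design equation V = Y Q (S₀−S) θ_c / [X (1 + k_d θ_c)] = 0.606 × 1190 × (2100 − 27.7) × 21.5 / [3220 × (1 + 0.118 × 21.5)] = 3.21×10^7 / 11389 = 2821 m³.
Food-to-microorganism ratio F/M = Q S₀ / (V X) = 1190 × 2100 / (2821 × 3220) = 0.2751 d⁻¹.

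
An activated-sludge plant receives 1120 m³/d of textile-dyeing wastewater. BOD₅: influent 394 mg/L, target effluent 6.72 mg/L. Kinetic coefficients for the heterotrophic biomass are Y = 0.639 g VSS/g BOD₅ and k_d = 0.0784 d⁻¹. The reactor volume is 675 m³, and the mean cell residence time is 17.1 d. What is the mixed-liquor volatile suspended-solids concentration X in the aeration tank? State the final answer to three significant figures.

X ≈ 3000 mg/L

From V·X·(1 + k_d·θ_c) = Y·Q·(S₀ − S)·θ_c: X = 0.639 × 1120 × (394 − 6.72) × 17.1 / [675 × (1 + 0.0784 × 17.1)] = 3000 mg/L.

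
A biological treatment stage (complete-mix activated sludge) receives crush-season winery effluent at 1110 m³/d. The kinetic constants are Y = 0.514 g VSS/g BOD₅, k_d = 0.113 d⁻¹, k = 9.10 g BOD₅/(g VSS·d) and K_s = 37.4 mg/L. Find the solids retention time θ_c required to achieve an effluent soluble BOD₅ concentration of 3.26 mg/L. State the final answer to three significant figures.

θ_c ≈ 3.82 d

At the target effluent, Y k S/(K_s+S) = 0.514×9.10×3.26/40.66 = 0.3750 d⁻¹.
1/θ_c = 0.3750 − 0.113 = 0.2620 d⁻¹, so θ_c = 3.816 d.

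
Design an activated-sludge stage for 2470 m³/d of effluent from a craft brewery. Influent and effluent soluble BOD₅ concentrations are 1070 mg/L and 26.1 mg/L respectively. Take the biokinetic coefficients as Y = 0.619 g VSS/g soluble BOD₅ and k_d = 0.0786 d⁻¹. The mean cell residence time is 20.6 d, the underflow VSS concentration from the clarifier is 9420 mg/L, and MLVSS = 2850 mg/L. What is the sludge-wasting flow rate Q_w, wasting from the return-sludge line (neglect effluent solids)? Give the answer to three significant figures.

Q_w ≈ 64.7 m³/d

Steady-state biomass mass balance: V·X·(1 + k_d·θ_c) = Y·Q·(S₀ − S)·θ_c, so V = 0.619 × 2470 × (1070 − 26.1) × 20.6 / [2850 × (1 + 0.0786 × 20.6)] = 3.29×10^7 / 7465 = 4405 m³.
Q_w = (V·X)/(θ_c X_r) = 4405 × 2850 / (20.6 × 9420) = 64.69 m³/d.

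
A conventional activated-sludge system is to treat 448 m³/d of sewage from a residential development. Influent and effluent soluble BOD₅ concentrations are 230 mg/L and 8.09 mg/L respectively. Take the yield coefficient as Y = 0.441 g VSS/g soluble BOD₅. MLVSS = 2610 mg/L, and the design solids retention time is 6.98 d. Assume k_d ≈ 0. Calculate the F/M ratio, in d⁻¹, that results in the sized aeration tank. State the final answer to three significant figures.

F/M ≈ 0.337 d⁻¹

V·X = Y·Q·ΔS·θ_c gives V = 0.441 × 448 × (230 − 8.09) × 6.98 / 2610 = 117.2 m³.
F/M = Q·S₀ / (V·X) = 448 × 230 / (117.2 × 2610) = 0.3367 g soluble BOD₅·(g VSS·d)⁻¹.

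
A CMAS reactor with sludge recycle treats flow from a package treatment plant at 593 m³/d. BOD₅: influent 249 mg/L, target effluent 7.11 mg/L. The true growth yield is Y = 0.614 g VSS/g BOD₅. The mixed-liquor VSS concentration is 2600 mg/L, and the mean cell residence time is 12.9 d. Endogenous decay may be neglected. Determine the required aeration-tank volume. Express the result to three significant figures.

V ≈ 437 m³

V·X = Y·Q·ΔS·θ_c gives V = 0.614 × 593 × (249 − 7.11) × 12.9 / 2600 = 437.0 m³.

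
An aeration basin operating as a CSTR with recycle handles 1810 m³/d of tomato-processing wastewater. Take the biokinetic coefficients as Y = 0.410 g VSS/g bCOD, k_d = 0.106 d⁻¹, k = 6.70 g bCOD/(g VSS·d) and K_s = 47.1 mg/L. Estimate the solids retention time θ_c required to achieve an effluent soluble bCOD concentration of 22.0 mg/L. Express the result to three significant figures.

θ_c ≈ 1.30 d

At the target effluent, Y k S/(K_s+S) = 0.410×6.70×22.0/69.10 = 0.8746 d⁻¹.
θ_c = 1/(μ − k_d) = 1/(0.8746 − 0.106) = 1/0.7686 = 1.301 d.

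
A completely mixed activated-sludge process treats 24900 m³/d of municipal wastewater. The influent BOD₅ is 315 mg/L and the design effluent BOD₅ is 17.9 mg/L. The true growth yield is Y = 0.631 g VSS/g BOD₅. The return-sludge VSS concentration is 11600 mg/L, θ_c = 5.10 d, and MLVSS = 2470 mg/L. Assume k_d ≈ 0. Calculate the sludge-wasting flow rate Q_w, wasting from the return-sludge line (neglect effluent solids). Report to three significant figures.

Q_w ≈ 402 m³/d

With k_d = 0 the design equation reduces to V = Y Q (S₀−S) θ_c / X = 0.631 × 24900 × (315 − 17.9) × 5.10 / 2470 = 9638 m³.
θ_c = V·X/(Q_w·X_r) when wasting from the recycle, so Q_w = V·X/(θ_c·X_r) = 9638 × 2470 / (5.10 × 11600) = 402.4 m³/d.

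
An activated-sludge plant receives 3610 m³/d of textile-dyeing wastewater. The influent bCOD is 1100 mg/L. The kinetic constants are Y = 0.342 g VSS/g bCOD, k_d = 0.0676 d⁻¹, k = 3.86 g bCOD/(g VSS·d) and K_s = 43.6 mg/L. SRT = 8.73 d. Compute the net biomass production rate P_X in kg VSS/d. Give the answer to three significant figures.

P_X ≈ 849 kg VSS/d

Effluent substrate depends only on kinetics and SRT: S = K_s(1 + k_d θ_c) / [θ_c(Yk − k_d) − 1] = 43.6 × (1 + 0.0676 × 8.73) / [8.73 × (0.342 × 3.86 − 0.0676) − 1] = 69.33 / 9.934 = 6.979 mg/L.
Correct the yield for decay: Y_obs = Y/(1 + k_d θ_c) = 0.342 / (1 + 0.0676 × 8.73) = 0.342 / 1.590 = 0.2151.
Substrate removed = Q·(S₀ − S) = 3610 m³/d × (1100 − 6.98) g/m³ = 3.95×10^6 g/d = 3946 kg/d.
Net biomass production P_X = Y_obs × Q·(S₀ − S) = 0.2151 × 3946 = 848.6 kg VSS/d.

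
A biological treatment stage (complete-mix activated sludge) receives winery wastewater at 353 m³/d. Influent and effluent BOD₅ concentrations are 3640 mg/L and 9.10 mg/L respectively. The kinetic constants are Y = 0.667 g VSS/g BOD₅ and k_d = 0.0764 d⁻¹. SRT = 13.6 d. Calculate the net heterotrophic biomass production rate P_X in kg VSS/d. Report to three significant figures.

P_X ≈ 419 kg VSS/d

The observed yield is Y_obs = Y/(1 + k_d·θ_c) = 0.667 / (1 + 0.0764 × 13.6) = 0.667 / 2.039 = 0.3271 g VSS per g BOD₅ removed.
Q·(S₀ − S) = 353 × (3640 − 9.10) × 10⁻³ = 1282 kg/d removed.
So the net sludge growth is P_X = 0.3271 × 1282 = 419.3 kg VSS/d.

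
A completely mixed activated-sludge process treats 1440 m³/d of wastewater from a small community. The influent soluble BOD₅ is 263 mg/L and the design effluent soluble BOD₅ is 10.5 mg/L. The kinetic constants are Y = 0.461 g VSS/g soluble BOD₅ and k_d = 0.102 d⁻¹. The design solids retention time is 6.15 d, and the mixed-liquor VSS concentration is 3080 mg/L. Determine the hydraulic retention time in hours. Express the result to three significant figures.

τ ≈ 3.43 h

From the SRT design equation V = Y Q (S₀−S) θ_c / [X (1 + k_d θ_c)] = 0.461 × 1440 × (263 − 10.5) × 6.15 / [3080 × (1 + 0.102 × 6.15)] = 1.03×10^6 / 5012 = 205.7 m³.
HRT = V/Q = 205.7 m³ / 1440 m³·d⁻¹ = 0.1428 d × 24 = 3.428 h.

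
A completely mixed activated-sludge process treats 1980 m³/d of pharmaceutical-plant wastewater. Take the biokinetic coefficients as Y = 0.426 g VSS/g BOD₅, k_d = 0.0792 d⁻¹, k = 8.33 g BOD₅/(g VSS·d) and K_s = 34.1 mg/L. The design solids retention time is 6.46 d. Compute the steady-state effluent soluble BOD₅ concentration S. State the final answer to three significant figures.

For a completely mixed reactor with recycle the Lawrence–McCarty relation gives S = K_s·(1 + k_d·θ_c) / [θ_c·(Y·k − k_d) − 1] = 34.1 × (1 + 0.0792 × 6.46) / [6.46 × (0.426 × 8.33 − 0.0792) − 1] = 51.55 / 21.41 = 2.407 mg/L.

S ≈ 2.41 mg/L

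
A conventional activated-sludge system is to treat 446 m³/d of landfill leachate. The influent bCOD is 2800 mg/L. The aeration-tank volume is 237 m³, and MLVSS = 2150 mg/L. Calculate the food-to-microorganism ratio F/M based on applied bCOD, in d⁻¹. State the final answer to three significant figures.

F/M ≈ 2.45 d⁻¹

Food-to-microorganism ratio F/M = Q S₀ / (V X) = 446 × 2800 / (237.0 × 2150) = 2.451 d⁻¹.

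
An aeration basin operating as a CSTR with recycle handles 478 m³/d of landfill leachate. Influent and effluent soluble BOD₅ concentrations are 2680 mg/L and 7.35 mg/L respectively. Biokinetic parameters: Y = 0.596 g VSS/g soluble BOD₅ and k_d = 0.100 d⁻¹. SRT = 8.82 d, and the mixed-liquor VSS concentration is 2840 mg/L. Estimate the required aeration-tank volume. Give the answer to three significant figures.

Rearranging the biomass balance for a CMAS with decay, V = Y·Q·ΔS·θ_c / [X·(1+k_d θ_c)] = 0.596 × 478 × (2680 − 7.35) × 8.82 / [2840 × (1 + 0.100 × 8.82)] = 6.72×10^6 / 5345 = 1256 m³.

V ≈ 1260 m³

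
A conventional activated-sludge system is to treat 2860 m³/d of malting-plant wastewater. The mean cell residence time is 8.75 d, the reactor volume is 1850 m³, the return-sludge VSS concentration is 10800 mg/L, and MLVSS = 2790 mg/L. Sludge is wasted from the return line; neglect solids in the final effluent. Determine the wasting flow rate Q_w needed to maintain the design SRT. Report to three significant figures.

θ_c = V·X/(Q_w·X_r) when wasting from the recycle, so Q_w = V·X/(θ_c·X_r) = 1850 × 2790 / (8.75 × 10800) = 54.62 m³/d.

Q_w ≈ 54.6 m³/d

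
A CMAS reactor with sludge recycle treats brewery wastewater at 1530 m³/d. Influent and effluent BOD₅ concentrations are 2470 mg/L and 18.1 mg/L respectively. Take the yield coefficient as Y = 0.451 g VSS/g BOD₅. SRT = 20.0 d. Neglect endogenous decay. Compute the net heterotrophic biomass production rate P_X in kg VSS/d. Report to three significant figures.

Since k_d ≈ 0, Y_obs = Y = 0.451 g VSS/g BOD₅.
Q·(S₀ − S) = 1530 × (2470 − 18.1) × 10⁻³ = 3751 kg/d removed.
So the net sludge growth is P_X = 0.4510 × 3751 = 1692 kg VSS/d.

P_X ≈ 1690 kg VSS/d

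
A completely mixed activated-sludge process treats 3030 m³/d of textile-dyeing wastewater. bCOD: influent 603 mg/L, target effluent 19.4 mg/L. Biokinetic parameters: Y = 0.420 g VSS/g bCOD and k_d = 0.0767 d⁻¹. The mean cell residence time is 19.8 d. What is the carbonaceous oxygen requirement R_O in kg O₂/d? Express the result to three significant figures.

Observed yield with endogenous decay: Y_obs = Y / (1 + k_d·θ_c) = 0.420 / (1 + 0.0767 × 19.8) = 0.420 / 2.519 = 0.1668 g VSS/g bCOD.
Substrate removed = Q·(S₀ − S) = 3030 m³/d × (603 − 19.4) g/m³ = 1.77×10^6 g/d = 1768 kg/d.
P_X = Y_obs·Q·(S₀ − S) = 0.1668 × 1768 = 294.9 kg VSS/d.
R_O = Q·ΔS − 1.42 P_X = 1768 − 418.7 = 1350 kg O₂/d.

R_O ≈ 1350 kg O₂/d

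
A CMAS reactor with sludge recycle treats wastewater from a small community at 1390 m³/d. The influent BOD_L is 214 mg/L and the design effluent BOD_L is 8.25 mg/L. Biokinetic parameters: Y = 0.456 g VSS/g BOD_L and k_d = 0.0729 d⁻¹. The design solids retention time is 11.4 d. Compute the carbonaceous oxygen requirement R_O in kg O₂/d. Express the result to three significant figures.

R_O ≈ 185 kg O₂/d

Observed yield with endogenous decay: Y_obs = Y / (1 + k_d·θ_c) = 0.456 / (1 + 0.0729 × 11.4) = 0.456 / 1.831 = 0.2490 g VSS/g BOD_L.
Mass of BOD_L removed per day: Q(S₀ − S) = 1390 × 205.8 g/m³ = 286.0 kg/d.
P_X = Y_obs·Q·(S₀ − S) = 0.2490 × 286.0 = 71.22 kg VSS/d.
R_O = Q·(S₀ − S) − 1.42·P_X = 286.0 − 1.42 × 71.22 = 184.9 kg O₂/d.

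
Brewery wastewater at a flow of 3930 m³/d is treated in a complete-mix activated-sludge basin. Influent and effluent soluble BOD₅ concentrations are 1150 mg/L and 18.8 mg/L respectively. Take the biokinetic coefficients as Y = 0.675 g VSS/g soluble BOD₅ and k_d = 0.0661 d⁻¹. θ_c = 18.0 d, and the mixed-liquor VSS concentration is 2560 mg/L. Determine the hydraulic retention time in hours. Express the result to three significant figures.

From the SRT design equation V = Y Q (S₀−S) θ_c / [X (1 + k_d θ_c)] = 0.675 × 3930 × (1150 − 18.8) × 18.0 / [2560 × (1 + 0.0661 × 18.0)] = 5.4×10^7 / 5606 = 9635 m³.
τ = V/Q = 9635/3930 = 2.452 d, or 58.84 h.

τ ≈ 58.8 h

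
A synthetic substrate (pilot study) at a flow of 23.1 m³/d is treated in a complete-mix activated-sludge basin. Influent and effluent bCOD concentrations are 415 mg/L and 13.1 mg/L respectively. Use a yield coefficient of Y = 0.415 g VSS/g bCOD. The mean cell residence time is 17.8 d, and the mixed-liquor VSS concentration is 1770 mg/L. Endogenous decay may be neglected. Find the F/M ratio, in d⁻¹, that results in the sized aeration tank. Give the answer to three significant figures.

Biomass mass balance (decay neglected): V·X = Y·Q·(S₀ − S)·θ_c, so V = 0.415 × 23.1 × (415 − 13.1) × 17.8 / 1770 = 38.75 m³.
F/M = applied load / biomass = Q·S₀/(V·X) = 23.1 × 415 / (38.75 × 1770) = 0.1398 d⁻¹.

F/M ≈ 0.140 d⁻¹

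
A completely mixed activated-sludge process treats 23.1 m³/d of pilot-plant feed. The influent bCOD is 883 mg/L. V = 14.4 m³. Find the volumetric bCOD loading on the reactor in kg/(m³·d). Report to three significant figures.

Applied bCOD load per unit volume = Q·S₀/V = (23.1 × 883/1000)/14.40 = 1.416 kg bCOD·m⁻³·d⁻¹.

L_v ≈ 1.42 kg bCOD/(m³·d)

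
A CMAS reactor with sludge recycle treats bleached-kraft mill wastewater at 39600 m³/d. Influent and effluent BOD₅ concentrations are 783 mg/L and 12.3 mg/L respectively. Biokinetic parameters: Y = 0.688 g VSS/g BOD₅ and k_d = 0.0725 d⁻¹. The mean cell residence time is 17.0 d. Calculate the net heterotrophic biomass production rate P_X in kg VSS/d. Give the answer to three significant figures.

Observed yield with endogenous decay: Y_obs = Y / (1 + k_d·θ_c) = 0.688 / (1 + 0.0725 × 17.0) = 0.688 / 2.232 = 0.3082 g VSS/g BOD₅.
ΔS = 783 − 12.3 = 770.7 mg/L, so the substrate removal rate is 39600 × 770.7/1000 = 30520 kg BOD₅/d.
So the net sludge growth is P_X = 0.3082 × 30520 = 9405 kg VSS/d.

P_X ≈ 9410 kg VSS/d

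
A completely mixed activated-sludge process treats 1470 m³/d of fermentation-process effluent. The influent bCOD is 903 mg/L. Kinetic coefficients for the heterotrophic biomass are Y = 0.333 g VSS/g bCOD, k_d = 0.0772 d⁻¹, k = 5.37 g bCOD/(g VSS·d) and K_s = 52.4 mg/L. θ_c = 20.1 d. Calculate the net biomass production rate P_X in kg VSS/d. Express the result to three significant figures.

P_X ≈ 172 kg VSS/d

Effluent substrate depends only on kinetics and SRT: S = K_s(1 + k_d θ_c) / [θ_c(Yk − k_d) − 1] = 52.4 × (1 + 0.0772 × 20.1) / [20.1 × (0.333 × 5.37 − 0.0772) − 1] = 133.7 / 33.39 = 4.004 mg/L.
Correct the yield for decay: Y_obs = Y/(1 + k_d θ_c) = 0.333 / (1 + 0.0772 × 20.1) = 0.333 / 2.552 = 0.1305.
Mass of bCOD removed per day: Q(S₀ − S) = 1470 × 899.0 g/m³ = 1322 kg/d.
Net biomass production P_X = Y_obs × Q·(S₀ − S) = 0.1305 × 1322 = 172.5 kg VSS/d.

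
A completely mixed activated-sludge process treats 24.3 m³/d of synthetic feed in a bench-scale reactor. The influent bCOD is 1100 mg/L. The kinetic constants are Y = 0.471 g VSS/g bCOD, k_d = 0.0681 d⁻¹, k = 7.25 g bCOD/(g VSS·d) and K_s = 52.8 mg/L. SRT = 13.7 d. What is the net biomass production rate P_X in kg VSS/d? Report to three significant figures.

P_X ≈ 6.50 kg VSS/d

Effluent substrate depends only on kinetics and SRT: S = K_s(1 + k_d θ_c) / [θ_c(Yk − k_d) − 1] = 52.8 × (1 + 0.0681 × 13.7) / [13.7 × (0.471 × 7.25 − 0.0681) − 1] = 102.1 / 44.85 = 2.276 mg/L.
Correct the yield for decay: Y_obs = Y/(1 + k_d θ_c) = 0.471 / (1 + 0.0681 × 13.7) = 0.471 / 1.933 = 0.2437.
Mass of bCOD removed per day: Q(S₀ − S) = 24.3 × 1098 g/m³ = 26.67 kg/d.
Biomass produced: P_X = Y_obs·Q·ΔS = 0.2437 × 26.67 ≈ 6.500 kg VSS/d.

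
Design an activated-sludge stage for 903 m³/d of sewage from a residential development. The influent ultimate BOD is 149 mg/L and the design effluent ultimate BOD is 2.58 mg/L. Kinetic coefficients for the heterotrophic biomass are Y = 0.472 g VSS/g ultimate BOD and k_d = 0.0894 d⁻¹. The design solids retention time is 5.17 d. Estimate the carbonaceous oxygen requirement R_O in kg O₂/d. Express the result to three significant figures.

R_O ≈ 71.6 kg O₂/d

Observed yield with endogenous decay: Y_obs = Y / (1 + k_d·θ_c) = 0.472 / (1 + 0.0894 × 5.17) = 0.472 / 1.462 = 0.3228 g VSS/g ultimate BOD.
Q·(S₀ − S) = 903 × (149 − 2.58) × 10⁻³ = 132.2 kg/d removed.
Net sludge production P_X = 0.3228 × 132.2 = 42.68 kg VSS/d.
Carbonaceous O₂ demand = substrate oxidised − cell-mass equivalent = 132.2 − 1.42 × 42.68 = 71.61 kg O₂/d.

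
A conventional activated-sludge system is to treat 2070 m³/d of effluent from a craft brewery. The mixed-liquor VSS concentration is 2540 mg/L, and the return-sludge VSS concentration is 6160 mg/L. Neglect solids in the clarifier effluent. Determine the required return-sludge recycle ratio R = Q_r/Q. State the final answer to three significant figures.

R ≈ 0.702

Mass balance around the secondary clarifier (neglecting effluent solids): R = X / (X_r − X) = 2540 / (6160 − 2540) = 0.7017.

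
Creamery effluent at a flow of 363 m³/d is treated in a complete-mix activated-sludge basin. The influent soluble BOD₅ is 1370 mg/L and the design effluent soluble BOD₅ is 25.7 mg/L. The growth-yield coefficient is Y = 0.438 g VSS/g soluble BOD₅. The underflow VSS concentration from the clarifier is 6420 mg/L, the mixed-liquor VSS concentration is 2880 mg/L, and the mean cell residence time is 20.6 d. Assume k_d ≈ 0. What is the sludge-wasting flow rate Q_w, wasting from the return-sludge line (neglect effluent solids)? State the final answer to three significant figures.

Q_w ≈ 33.3 m³/d

Biomass mass balance (decay neglected): V·X = Y·Q·(S₀ − S)·θ_c, so V = 0.438 × 363 × (1370 − 25.7) × 20.6 / 2880 = 1529 m³.
Wasting from the return line (neglecting effluent solids): Q_w = V·X / (θ_c·X_r) = 1529 × 2880 / (20.6 × 6420) = 33.29 m³/d.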